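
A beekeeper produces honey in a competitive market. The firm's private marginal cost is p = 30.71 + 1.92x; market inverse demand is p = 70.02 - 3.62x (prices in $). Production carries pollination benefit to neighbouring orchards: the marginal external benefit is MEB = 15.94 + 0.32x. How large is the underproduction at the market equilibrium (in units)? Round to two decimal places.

Market equilibrium (private): 30.71 + 1.92x = 70.02 - 3.62x → x_m = 7.0957.
Social marginal cost = private MC − MEB = 14.77 + 1.60x.
Set SMC = demand: 14.77 + 1.60x = 70.02 - 3.62x → x* = 10.5843.
Gap = |7.0957 − 10.5843| = 3.4886.

3.49 units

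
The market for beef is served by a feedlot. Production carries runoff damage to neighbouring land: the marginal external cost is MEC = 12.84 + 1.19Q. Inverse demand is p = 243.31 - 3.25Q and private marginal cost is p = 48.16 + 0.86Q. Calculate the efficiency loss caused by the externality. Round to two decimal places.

Market equilibrium (private): 48.16 + 0.86Q = 243.31 - 3.25Q → Q_m = 47.4818.
Social marginal cost = private MC + MEC = 61.00 + 2.05Q.
Set SMC = demand: 61.00 + 2.05Q = 243.31 - 3.25Q → Q* = 34.3981.
Between Q* and Q_m the wedge SMC − demand runs linearly from 0 to MEC(Q_m), so the loss is a triangle.
DWL = ½ × 13.0837 × 69.3433 = 453.6335.

DWL = 453.63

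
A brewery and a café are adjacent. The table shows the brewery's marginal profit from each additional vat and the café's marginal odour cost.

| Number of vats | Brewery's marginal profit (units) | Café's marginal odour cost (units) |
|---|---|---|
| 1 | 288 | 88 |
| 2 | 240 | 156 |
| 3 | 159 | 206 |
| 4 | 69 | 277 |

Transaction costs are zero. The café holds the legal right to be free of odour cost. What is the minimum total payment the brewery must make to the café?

Efficient level: marginal profit ≥ marginal odour cost through level 2, so k* = 2.
With the café holding the right, the brewery must at least compensate total damage at k*: 88 + 156 = 244.

244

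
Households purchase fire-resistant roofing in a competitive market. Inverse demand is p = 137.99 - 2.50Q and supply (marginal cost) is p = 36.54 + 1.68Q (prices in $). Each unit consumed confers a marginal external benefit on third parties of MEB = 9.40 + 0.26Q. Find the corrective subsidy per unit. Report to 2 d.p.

Social marginal benefit = demand + MEB = 147.39 - 2.24Q.
Set SMB = MC: 147.39 - 2.24Q = 36.54 + 1.68Q → Q* = 28.2781.
The Pigouvian subsidy equals MEB at Q*: 9.40 + 0.26×28.2781 = 16.7523.

subsidy = $16.75 per unit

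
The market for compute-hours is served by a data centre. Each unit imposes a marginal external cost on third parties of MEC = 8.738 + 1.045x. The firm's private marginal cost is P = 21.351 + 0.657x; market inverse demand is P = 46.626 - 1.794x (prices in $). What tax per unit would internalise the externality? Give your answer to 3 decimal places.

tax = $13.681 per unit

Social marginal cost = private MC + MEC = 30.089 + 1.702x.
Set SMC = demand: 30.089 + 1.702x = 46.626 - 1.794x → x* = 4.7303.
The Pigouvian tax equals MEC at x*: 8.738 + 1.045×4.7303 = 13.6812.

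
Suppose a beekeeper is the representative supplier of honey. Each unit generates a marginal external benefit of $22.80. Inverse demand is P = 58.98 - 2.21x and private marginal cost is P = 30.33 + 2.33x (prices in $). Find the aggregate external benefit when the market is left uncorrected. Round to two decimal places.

Market equilibrium (private): 30.33 + 2.33x = 58.98 - 2.21x → x_m = 6.3106.
Total external benefit = MEB × x_m = 22.80 × 6.3106 = 143.8817.

$143.88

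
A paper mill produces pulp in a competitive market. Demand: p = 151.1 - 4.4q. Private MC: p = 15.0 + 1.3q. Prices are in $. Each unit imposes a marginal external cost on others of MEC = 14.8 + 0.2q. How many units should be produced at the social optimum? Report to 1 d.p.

Social marginal cost = private MC + MEC = 29.8 + 1.5q.
Set SMC = demand: 29.8 + 1.5q = 151.1 - 4.4q → q* = 20.5593.

q* = 20.6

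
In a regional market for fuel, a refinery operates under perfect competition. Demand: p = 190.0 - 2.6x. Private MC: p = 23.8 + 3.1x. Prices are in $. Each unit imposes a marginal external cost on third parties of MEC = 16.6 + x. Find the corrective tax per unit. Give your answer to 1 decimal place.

Social marginal cost = private MC + MEC = 40.4 + 4.1x.
Set SMC = demand: 40.4 + 4.1x = 190.0 - 2.6x → x* = 22.3284.
The Pigouvian tax equals MEC at x*: 16.6 + 1.0×22.3284 = 38.9284.

tax = $38.9 per unit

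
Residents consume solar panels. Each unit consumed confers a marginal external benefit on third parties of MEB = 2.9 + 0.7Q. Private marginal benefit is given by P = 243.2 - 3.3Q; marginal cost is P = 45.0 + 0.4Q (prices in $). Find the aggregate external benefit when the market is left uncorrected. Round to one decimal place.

Market equilibrium (private): 45.0 + 0.4Q = 243.2 - 3.3Q → Q_m = 53.5676.
Total external benefit = ∫₀^{Q_m} (2.9 + 0.7Q) dQ = 2.9×53.5676 + ½×0.7×53.5676² = 1159.6668.

$1159.7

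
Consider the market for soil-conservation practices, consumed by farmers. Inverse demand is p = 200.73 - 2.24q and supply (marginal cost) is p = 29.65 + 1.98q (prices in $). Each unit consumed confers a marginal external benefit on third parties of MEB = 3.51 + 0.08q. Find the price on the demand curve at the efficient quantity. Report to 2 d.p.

P = $106.27

Social marginal benefit = demand + MEB = 204.24 - 2.16q.
Set SMB = MC: 204.24 - 2.16q = 29.65 + 1.98q → q* = 42.1715.
Consumer price on the demand curve at q*: 200.73 − 2.24×42.1715 = 106.2658.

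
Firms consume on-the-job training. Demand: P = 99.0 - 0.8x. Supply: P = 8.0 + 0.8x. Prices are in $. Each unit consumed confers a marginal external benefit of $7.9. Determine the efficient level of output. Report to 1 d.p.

Social marginal benefit = demand + MEB = 106.9 - 0.8x.
Set SMB = MC: 106.9 - 0.8x = 8.0 + 0.8x → x* = 61.8125.

x* = 61.8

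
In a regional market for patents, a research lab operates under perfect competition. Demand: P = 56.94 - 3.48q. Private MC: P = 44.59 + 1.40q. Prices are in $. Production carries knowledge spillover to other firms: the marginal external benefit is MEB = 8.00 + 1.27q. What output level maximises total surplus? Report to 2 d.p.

q* = 5.64

Social marginal cost = private MC − MEB = 36.59 + 0.13q.
Set SMC = demand: 36.59 + 0.13q = 56.94 - 3.48q → q* = 5.6371.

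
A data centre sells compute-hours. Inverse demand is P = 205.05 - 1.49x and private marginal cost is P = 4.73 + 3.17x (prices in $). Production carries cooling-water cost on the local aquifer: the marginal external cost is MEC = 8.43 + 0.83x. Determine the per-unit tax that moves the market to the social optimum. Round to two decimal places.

Social marginal cost = private MC + MEC = 13.16 + 4.00x.
Set SMC = demand: 13.16 + 4.00x = 205.05 - 1.49x → x* = 34.9526.
The Pigouvian tax equals MEC at x*: 8.43 + 0.83×34.9526 = 37.4407.

tax = $37.44 per unit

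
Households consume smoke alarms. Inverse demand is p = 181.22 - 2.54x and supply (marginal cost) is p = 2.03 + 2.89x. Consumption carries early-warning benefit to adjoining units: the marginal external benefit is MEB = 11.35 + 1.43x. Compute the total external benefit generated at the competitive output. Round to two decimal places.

Market equilibrium (private): 2.03 + 2.89x = 181.22 - 2.54x → x_m = 33.0000.
Total external benefit = ∫₀^{x_m} (11.35 + 1.43x) dx = 11.35×33.0000 + ½×1.43×33.0000² = 1153.1850.

1153.19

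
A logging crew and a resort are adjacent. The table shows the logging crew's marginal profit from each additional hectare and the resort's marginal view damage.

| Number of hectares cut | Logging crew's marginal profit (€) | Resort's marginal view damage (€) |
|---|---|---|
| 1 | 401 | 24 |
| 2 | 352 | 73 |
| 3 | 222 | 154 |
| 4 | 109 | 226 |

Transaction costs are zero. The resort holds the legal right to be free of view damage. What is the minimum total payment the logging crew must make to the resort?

Efficient level: marginal profit ≥ marginal view damage through level 3, so k* = 3.
With the resort holding the right, the logging crew must at least compensate total damage at k*: 24 + 73 + 154 = 251.

€251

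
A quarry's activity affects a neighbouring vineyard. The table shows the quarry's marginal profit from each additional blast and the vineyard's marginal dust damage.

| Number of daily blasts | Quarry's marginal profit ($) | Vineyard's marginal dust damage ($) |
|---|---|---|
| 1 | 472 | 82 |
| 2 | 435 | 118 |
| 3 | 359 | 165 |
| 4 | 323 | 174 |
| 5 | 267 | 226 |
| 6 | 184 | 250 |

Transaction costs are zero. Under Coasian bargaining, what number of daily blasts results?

Bargaining reaches the level where marginal profit last exceeds marginal dust damage.
That holds through level 5 (267 ≥ 226) but not at 6 (184 < 250).

5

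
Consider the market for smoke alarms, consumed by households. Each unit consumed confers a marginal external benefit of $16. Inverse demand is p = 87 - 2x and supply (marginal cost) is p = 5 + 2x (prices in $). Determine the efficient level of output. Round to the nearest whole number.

Social marginal benefit = demand + MEB = 103 - 2x.
Set SMB = MC: 103 - 2x = 5 + 2x → x* = 24.5000.

x* = 25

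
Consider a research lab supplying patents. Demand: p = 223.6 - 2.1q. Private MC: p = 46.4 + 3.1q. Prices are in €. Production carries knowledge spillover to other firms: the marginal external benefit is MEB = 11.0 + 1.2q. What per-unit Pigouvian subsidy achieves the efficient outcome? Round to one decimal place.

Social marginal cost = private MC − MEB = 35.4 + 1.9q.
Set SMC = demand: 35.4 + 1.9q = 223.6 - 2.1q → q* = 47.0500.
The Pigouvian subsidy equals MEB at q*: 11.0 + 1.2×47.0500 = 67.4600.

subsidy = €67.5 per unit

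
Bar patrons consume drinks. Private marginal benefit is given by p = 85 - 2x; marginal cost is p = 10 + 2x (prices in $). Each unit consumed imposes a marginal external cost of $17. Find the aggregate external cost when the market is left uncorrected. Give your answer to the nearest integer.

Market equilibrium (private): 10 + 2x = 85 - 2x → x_m = 18.7500.
Total external cost = MEC × x_m = 17 × 18.7500 = 318.7500.

$319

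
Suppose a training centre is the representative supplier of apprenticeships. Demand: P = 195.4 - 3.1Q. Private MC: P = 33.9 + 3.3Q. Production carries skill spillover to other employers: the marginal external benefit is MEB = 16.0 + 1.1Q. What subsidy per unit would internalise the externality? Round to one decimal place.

Social marginal cost = private MC − MEB = 17.9 + 2.2Q.
Set SMC = demand: 17.9 + 2.2Q = 195.4 - 3.1Q → Q* = 33.4906.
The Pigouvian subsidy equals MEB at Q*: 16.0 + 1.1×33.4906 = 52.8397.

subsidy = 52.8 per unit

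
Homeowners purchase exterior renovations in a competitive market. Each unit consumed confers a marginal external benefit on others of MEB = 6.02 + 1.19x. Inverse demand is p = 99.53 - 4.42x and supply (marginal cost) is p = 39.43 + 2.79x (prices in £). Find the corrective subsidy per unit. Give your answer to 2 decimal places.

Social marginal benefit = demand + MEB = 105.55 - 3.23x.
Set SMB = MC: 105.55 - 3.23x = 39.43 + 2.79x → x* = 10.9834.
The Pigouvian subsidy equals MEB at x*: 6.02 + 1.19×10.9834 = 19.0902.

subsidy = £19.09 per unit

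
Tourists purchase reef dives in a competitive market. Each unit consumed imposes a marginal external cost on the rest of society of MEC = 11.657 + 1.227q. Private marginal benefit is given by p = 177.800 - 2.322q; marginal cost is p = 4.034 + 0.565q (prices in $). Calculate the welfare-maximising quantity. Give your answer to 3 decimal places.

q* = 39.404

Social marginal benefit = demand − MEC = 166.143 - 3.549q.
Set SMB = MC: 166.143 - 3.549q = 4.034 + 0.565q → q* = 39.4042.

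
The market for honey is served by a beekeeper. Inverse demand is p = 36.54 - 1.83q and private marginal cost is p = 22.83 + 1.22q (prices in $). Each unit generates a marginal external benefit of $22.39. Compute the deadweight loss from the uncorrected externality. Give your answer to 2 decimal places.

Market equilibrium (private): 22.83 + 1.22q = 36.54 - 1.83q → q_m = 4.4951.
Social marginal cost = private MC − MEB = 0.44 + 1.22q.
Set SMC = demand: 0.44 + 1.22q = 36.54 - 1.83q → q* = 11.8361.
The welfare-loss triangle has base |q_m − q*| and height MEB(q_m) (the vertical gap between SMC and demand is zero at q* and MEB at q_m).
DWL = ½ × 7.3410 × 22.3900 = 82.1825.

DWL = $82.18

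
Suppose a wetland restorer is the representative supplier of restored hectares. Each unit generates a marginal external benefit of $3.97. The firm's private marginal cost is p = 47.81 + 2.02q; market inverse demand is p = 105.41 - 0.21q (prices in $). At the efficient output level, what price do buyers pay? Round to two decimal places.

Social marginal cost = private MC − MEB = 43.84 + 2.02q.
Set SMC = demand: 43.84 + 2.02q = 105.41 - 0.21q → q* = 27.6099.
Consumer price on the demand curve at q*: 105.41 − 0.21×27.6099 = 99.6119.

P = $99.61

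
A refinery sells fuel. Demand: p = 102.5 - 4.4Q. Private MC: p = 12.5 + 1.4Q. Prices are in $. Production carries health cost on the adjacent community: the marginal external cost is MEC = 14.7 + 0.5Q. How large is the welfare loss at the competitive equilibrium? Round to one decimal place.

DWL = $40.0

Market equilibrium (private): 12.5 + 1.4Q = 102.5 - 4.4Q → Q_m = 15.5172.
Social marginal cost = private MC + MEC = 27.2 + 1.9Q.
Set SMC = demand: 27.2 + 1.9Q = 102.5 - 4.4Q → Q* = 11.9524.
The loss is the area between SMC and demand from Q* to Q_m; with linear curves that's a triangle of height MEC(Q_m).
DWL = ½ × 3.5648 × 22.4586 = 40.0302.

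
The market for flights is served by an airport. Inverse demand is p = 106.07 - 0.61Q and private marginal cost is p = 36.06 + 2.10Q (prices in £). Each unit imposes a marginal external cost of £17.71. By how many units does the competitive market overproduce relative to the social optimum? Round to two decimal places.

Market equilibrium (private): 36.06 + 2.10Q = 106.07 - 0.61Q → Q_m = 25.8339.
Social marginal cost = private MC + MEC = 53.77 + 2.10Q.
Set SMC = demand: 53.77 + 2.10Q = 106.07 - 0.61Q → Q* = 19.2989.
Gap = |25.8339 − 19.2989| = 6.5350.

6.54 units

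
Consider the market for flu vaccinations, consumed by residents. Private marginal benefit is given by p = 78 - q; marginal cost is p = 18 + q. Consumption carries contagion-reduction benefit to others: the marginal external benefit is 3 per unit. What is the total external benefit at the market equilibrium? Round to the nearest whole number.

90

Market equilibrium (private): 18 + q = 78 - q → q_m = 30.0000.
Total external benefit = MEB × q_m = 3 × 30.0000 = 90.0000.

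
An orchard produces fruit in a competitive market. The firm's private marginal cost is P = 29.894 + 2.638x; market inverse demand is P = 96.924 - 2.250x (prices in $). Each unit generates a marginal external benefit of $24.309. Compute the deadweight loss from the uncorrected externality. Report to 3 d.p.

DWL = $60.447

Market equilibrium (private): 29.894 + 2.638x = 96.924 - 2.250x → x_m = 13.7132.
Social marginal cost = private MC − MEB = 5.585 + 2.638x.
Set SMC = demand: 5.585 + 2.638x = 96.924 - 2.250x → x* = 18.6864.
The loss is the area between SMC and demand from x* to x_m; with linear curves that's a triangle of height MEB(x_m).
DWL = ½ × 4.9732 × 24.3090 = 60.4468.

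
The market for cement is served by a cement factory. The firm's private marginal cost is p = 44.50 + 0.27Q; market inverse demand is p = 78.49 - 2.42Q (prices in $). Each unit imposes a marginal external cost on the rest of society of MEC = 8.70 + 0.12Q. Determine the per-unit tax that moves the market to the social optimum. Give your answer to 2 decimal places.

Social marginal cost = private MC + MEC = 53.20 + 0.39Q.
Set SMC = demand: 53.20 + 0.39Q = 78.49 - 2.42Q → Q* = 9.0000.
The Pigouvian tax equals MEC at Q*: 8.70 + 0.12×9.0000 = 9.7800.

tax = $9.78 per unit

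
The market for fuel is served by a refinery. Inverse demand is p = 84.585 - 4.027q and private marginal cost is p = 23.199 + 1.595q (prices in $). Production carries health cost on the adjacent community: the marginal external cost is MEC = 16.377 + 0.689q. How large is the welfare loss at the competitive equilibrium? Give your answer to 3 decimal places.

DWL = $45.256

Market equilibrium (private): 23.199 + 1.595q = 84.585 - 4.027q → q_m = 10.9189.
Social marginal cost = private MC + MEC = 39.576 + 2.284q.
Set SMC = demand: 39.576 + 2.284q = 84.585 - 4.027q → q* = 7.1318.
Height of the DWL triangle at q_m is SMC(q_m) − demand(q_m) = MEC(q_m) = 23.9001.
DWL = ½ × 3.7871 × 23.9001 = 45.2560.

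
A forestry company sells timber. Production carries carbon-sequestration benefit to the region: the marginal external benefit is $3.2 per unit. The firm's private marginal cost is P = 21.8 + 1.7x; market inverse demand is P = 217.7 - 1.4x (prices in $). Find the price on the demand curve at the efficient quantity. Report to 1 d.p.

P = $127.8

Social marginal cost = private MC − MEB = 18.6 + 1.7x.
Set SMC = demand: 18.6 + 1.7x = 217.7 - 1.4x → x* = 64.2258.
Consumer price on the demand curve at x*: 217.7 − 1.4×64.2258 = 127.7839.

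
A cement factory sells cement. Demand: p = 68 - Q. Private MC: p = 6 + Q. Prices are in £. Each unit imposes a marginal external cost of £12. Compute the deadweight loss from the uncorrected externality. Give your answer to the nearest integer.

Market equilibrium (private): 6 + Q = 68 - Q → Q_m = 31.0000.
Social marginal cost = private MC + MEC = 18 + Q.
Set SMC = demand: 18 + Q = 68 - Q → Q* = 25.0000.
The welfare-loss triangle has base |Q_m − Q*| and height MEC(Q_m) (the vertical gap between SMC and demand is zero at Q* and MEC at Q_m).
DWL = ½ × 6.0000 × 12.0000 = 36.0000.

DWL = £36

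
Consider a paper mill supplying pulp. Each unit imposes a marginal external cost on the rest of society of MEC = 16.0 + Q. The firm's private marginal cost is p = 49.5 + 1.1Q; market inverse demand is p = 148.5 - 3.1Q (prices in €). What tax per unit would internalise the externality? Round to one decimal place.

Social marginal cost = private MC + MEC = 65.5 + 2.1Q.
Set SMC = demand: 65.5 + 2.1Q = 148.5 - 3.1Q → Q* = 15.9615.
The Pigouvian tax equals MEC at Q*: 16.0 + 1.0×15.9615 = 31.9615.

tax = €32.0 per unit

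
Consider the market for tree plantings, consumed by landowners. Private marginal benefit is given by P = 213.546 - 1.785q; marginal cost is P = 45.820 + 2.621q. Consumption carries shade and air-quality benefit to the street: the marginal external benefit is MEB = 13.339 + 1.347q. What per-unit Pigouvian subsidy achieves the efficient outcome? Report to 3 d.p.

subsidy = 93.069 per unit

Social marginal benefit = demand + MEB = 226.885 - 0.438q.
Set SMB = MC: 226.885 - 0.438q = 45.820 + 2.621q → q* = 59.1909.
The Pigouvian subsidy equals MEB at q*: 13.339 + 1.347×59.1909 = 93.0691.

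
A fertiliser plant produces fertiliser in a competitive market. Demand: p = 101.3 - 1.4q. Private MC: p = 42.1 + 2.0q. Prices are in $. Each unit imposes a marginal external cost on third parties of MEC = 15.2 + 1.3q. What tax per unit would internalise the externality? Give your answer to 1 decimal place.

tax = $27.4 per unit

Social marginal cost = private MC + MEC = 57.3 + 3.3q.
Set SMC = demand: 57.3 + 3.3q = 101.3 - 1.4q → q* = 9.3617.
The Pigouvian tax equals MEC at q*: 15.2 + 1.3×9.3617 = 27.3702.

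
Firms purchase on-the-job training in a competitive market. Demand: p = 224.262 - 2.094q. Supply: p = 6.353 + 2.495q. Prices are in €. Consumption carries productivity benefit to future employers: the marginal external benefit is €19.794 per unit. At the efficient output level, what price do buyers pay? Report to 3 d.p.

Social marginal benefit = demand + MEB = 244.056 - 2.094q.
Set SMB = MC: 244.056 - 2.094q = 6.353 + 2.495q → q* = 51.7984.
Consumer price on the demand curve at q*: 224.262 − 2.094×51.7984 = 115.7962.

P = €115.796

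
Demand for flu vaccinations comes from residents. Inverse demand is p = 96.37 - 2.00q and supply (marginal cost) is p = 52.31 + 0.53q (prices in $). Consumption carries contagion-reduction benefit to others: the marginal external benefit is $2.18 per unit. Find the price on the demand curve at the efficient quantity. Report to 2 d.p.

Social marginal benefit = demand + MEB = 98.55 - 2.00q.
Set SMB = MC: 98.55 - 2.00q = 52.31 + 0.53q → q* = 18.2767.
Consumer price on the demand curve at q*: 96.37 − 2.00×18.2767 = 59.8166.

P = $59.82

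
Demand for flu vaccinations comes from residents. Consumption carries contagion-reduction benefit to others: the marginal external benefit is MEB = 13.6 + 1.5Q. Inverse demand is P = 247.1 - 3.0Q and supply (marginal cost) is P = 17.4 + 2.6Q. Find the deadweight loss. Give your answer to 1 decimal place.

Market equilibrium (private): 17.4 + 2.6Q = 247.1 - 3.0Q → Q_m = 41.0179.
Social marginal benefit = demand + MEB = 260.7 - 1.5Q.
Set SMB = MC: 260.7 - 1.5Q = 17.4 + 2.6Q → Q* = 59.3415.
The welfare-loss triangle has base |Q_m − Q*| and height MEB(Q_m) (the vertical gap between SMB and MC is zero at Q* and MEB at Q_m).
DWL = ½ × 18.3236 × 75.1268 = 688.2967.

DWL = 688.3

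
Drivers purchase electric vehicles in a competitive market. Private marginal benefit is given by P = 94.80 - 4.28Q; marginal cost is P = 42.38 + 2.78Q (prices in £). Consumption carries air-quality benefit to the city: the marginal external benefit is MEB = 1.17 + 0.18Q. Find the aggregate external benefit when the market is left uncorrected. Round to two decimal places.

Market equilibrium (private): 42.38 + 2.78Q = 94.80 - 4.28Q → Q_m = 7.4249.
Total external benefit = ∫₀^{Q_m} (1.17 + 0.18Q) dQ = 1.17×7.4249 + ½×0.18×7.4249² = 13.6488.

£13.65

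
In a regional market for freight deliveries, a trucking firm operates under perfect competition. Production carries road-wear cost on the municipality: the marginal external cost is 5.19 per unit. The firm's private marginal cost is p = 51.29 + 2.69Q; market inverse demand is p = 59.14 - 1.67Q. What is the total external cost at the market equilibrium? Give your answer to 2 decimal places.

9.34

Market equilibrium (private): 51.29 + 2.69Q = 59.14 - 1.67Q → Q_m = 1.8005.
Total external cost = MEC × Q_m = 5.19 × 1.8005 = 9.3446.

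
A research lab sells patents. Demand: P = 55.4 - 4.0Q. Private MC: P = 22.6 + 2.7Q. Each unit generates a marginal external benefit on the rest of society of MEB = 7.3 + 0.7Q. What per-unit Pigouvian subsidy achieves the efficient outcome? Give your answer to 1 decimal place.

subsidy = 12.0 per unit

Social marginal cost = private MC − MEB = 15.3 + 2.0Q.
Set SMC = demand: 15.3 + 2.0Q = 55.4 - 4.0Q → Q* = 6.6833.
The Pigouvian subsidy equals MEB at Q*: 7.3 + 0.7×6.6833 = 11.9783.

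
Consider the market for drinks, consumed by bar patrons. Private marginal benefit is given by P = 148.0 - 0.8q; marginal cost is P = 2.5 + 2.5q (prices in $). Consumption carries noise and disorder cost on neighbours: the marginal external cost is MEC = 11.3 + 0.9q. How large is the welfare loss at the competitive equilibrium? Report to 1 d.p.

Market equilibrium (private): 2.5 + 2.5q = 148.0 - 0.8q → q_m = 44.0909.
Social marginal benefit = demand − MEC = 136.7 - 1.7q.
Set SMB = MC: 136.7 - 1.7q = 2.5 + 2.5q → q* = 31.9524.
The welfare-loss triangle has base |q_m − q*| and height MEC(q_m) (the vertical gap between SMB and MC is zero at q* and MEC at q_m).
DWL = ½ × 12.1385 × 50.9818 = 309.4213.

DWL = $309.4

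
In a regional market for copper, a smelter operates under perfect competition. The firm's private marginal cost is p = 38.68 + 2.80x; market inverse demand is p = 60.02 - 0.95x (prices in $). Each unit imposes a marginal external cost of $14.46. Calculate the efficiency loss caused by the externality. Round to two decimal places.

DWL = $27.88

Market equilibrium (private): 38.68 + 2.80x = 60.02 - 0.95x → x_m = 5.6907.
Social marginal cost = private MC + MEC = 53.14 + 2.80x.
Set SMC = demand: 53.14 + 2.80x = 60.02 - 0.95x → x* = 1.8347.
The loss is the area between SMC and demand from x* to x_m; with linear curves that's a triangle of height MEC(x_m).
DWL = ½ × 3.8560 × 14.4600 = 27.8789.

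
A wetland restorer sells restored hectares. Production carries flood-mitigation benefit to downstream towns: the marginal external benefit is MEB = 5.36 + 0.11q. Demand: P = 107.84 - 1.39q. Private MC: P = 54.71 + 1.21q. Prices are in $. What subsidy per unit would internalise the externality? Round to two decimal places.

Social marginal cost = private MC − MEB = 49.35 + 1.10q.
Set SMC = demand: 49.35 + 1.10q = 107.84 - 1.39q → q* = 23.4900.
The Pigouvian subsidy equals MEB at q*: 5.36 + 0.11×23.4900 = 7.9439.

subsidy = $7.94 per unit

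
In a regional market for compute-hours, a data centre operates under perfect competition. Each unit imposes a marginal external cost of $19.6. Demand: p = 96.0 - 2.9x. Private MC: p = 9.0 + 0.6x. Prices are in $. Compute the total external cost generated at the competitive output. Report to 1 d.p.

$487.2

Market equilibrium (private): 9.0 + 0.6x = 96.0 - 2.9x → x_m = 24.8571.
Total external cost = MEC × x_m = 19.6 × 24.8571 = 487.1992.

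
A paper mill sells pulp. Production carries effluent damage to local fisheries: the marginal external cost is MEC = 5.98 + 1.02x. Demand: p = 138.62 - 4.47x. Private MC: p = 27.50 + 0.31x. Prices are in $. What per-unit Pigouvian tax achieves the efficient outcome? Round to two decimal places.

tax = $24.47 per unit

Social marginal cost = private MC + MEC = 33.48 + 1.33x.
Set SMC = demand: 33.48 + 1.33x = 138.62 - 4.47x → x* = 18.1276.
The Pigouvian tax equals MEC at x*: 5.98 + 1.02×18.1276 = 24.4702.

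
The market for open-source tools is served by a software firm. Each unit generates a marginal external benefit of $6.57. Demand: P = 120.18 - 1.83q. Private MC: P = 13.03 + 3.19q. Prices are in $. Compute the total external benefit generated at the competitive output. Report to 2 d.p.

$140.23

Market equilibrium (private): 13.03 + 3.19q = 120.18 - 1.83q → q_m = 21.3446.
Total external benefit = MEB × q_m = 6.57 × 21.3446 = 140.2340.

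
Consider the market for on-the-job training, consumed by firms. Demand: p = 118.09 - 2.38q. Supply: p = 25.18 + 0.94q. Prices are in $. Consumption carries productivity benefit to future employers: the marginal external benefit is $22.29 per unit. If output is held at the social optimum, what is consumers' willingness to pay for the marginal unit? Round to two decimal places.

P = $35.51

Social marginal benefit = demand + MEB = 140.38 - 2.38q.
Set SMB = MC: 140.38 - 2.38q = 25.18 + 0.94q → q* = 34.6988.
Consumer price on the demand curve at q*: 118.09 − 2.38×34.6988 = 35.5069.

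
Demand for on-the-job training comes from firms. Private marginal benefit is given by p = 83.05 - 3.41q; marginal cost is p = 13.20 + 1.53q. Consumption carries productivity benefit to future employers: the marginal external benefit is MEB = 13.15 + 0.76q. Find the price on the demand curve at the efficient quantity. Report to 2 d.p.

Social marginal benefit = demand + MEB = 96.20 - 2.65q.
Set SMB = MC: 96.20 - 2.65q = 13.20 + 1.53q → q* = 19.8565.
Consumer price on the demand curve at q*: 83.05 − 3.41×19.8565 = 15.3393.

P = 15.34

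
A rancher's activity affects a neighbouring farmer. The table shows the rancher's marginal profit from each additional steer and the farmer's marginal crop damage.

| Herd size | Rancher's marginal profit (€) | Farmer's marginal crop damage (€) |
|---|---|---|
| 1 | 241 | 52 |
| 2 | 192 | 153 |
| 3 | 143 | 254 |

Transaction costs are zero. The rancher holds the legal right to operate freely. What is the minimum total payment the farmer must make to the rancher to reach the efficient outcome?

Left alone the rancher would choose level 3 (marginal profit stays positive).
Efficient level: k* = 2 (marginal profit ≥ marginal crop damage through 2).
The farmer must at least cover the rancher's forgone profit from cutting 3→2: 143 = 143.

€143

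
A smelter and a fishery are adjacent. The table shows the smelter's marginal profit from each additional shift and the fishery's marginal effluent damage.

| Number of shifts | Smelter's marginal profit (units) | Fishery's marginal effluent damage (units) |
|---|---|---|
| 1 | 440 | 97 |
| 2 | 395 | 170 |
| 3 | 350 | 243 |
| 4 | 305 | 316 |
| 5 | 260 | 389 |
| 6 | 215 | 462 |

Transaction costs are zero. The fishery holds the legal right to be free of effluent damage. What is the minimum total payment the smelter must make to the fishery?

510

Efficient level: marginal profit ≥ marginal effluent damage through level 3, so k* = 3.
With the fishery holding the right, the smelter must at least compensate total damage at k*: 97 + 170 + 243 = 510.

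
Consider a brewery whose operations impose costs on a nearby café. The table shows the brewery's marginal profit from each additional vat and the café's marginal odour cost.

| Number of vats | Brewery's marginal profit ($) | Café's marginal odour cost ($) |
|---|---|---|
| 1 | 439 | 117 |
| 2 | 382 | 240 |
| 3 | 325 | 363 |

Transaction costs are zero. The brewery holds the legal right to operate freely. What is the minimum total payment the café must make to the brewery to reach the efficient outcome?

$325

Left alone the brewery would choose level 3 (marginal profit stays positive).
Efficient level: k* = 2 (marginal profit ≥ marginal odour cost through 2).
The café must at least cover the brewery's forgone profit from cutting 3→2: 325 = 325.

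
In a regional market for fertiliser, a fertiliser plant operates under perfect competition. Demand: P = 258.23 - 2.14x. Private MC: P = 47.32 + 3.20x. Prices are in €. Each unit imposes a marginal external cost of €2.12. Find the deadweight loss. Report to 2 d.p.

Market equilibrium (private): 47.32 + 3.20x = 258.23 - 2.14x → x_m = 39.4963.
Social marginal cost = private MC + MEC = 49.44 + 3.20x.
Set SMC = demand: 49.44 + 3.20x = 258.23 - 2.14x → x* = 39.0993.
The loss is the area between SMC and demand from x* to x_m; with linear curves that's a triangle of height MEC(x_m).
DWL = ½ × 0.3970 × 2.1200 = 0.4208.

DWL = €0.42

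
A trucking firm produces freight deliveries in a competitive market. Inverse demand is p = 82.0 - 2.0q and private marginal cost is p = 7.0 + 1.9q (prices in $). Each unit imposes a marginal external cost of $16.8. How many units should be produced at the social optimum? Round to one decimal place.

Social marginal cost = private MC + MEC = 23.8 + 1.9q.
Set SMC = demand: 23.8 + 1.9q = 82.0 - 2.0q → q* = 14.9231.

q* = 14.9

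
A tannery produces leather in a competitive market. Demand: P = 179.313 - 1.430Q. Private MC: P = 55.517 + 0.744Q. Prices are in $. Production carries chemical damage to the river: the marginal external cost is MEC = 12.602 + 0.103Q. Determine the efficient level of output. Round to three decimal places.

Q* = 48.834

Social marginal cost = private MC + MEC = 68.119 + 0.847Q.
Set SMC = demand: 68.119 + 0.847Q = 179.313 - 1.430Q → Q* = 48.8336.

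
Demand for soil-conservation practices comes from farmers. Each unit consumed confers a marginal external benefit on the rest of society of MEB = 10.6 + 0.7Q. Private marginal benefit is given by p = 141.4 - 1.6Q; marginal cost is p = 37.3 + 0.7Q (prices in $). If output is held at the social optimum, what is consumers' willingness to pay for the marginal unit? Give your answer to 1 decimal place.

Social marginal benefit = demand + MEB = 152.0 - 0.9Q.
Set SMB = MC: 152.0 - 0.9Q = 37.3 + 0.7Q → Q* = 71.6875.
Consumer price on the demand curve at Q*: 141.4 − 1.6×71.6875 = 26.7000.

P = $26.7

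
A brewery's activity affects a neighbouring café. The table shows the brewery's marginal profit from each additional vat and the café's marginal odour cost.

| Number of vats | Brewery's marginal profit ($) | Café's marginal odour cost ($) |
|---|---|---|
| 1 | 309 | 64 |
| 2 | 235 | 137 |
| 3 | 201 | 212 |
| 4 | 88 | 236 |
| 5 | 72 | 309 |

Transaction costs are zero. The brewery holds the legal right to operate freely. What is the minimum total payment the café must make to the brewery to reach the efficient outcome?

$361

Left alone the brewery would choose level 5 (marginal profit stays positive).
Efficient level: k* = 2 (marginal profit ≥ marginal odour cost through 2).
The café must at least cover the brewery's forgone profit from cutting 5→2: 201 + 88 + 72 = 361.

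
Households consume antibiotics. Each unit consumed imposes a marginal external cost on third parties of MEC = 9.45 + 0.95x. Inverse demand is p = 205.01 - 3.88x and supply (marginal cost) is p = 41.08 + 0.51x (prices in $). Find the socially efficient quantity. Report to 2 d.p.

x* = 28.93

Social marginal benefit = demand − MEC = 195.56 - 4.83x.
Set SMB = MC: 195.56 - 4.83x = 41.08 + 0.51x → x* = 28.9288.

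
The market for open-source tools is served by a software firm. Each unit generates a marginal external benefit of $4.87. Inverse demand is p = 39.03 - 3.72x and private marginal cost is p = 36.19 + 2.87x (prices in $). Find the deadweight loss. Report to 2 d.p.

DWL = $1.80

Market equilibrium (private): 36.19 + 2.87x = 39.03 - 3.72x → x_m = 0.4310.
Social marginal cost = private MC − MEB = 31.32 + 2.87x.
Set SMC = demand: 31.32 + 2.87x = 39.03 - 3.72x → x* = 1.1700.
The loss is the area between SMC and demand from x* to x_m; with linear curves that's a triangle of height MEB(x_m).
DWL = ½ × 0.7390 × 4.8700 = 1.7995.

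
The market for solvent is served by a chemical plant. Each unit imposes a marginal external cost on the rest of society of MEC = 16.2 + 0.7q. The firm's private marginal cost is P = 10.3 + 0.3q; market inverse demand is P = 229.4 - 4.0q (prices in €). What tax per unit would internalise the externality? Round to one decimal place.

Social marginal cost = private MC + MEC = 26.5 + q.
Set SMC = demand: 26.5 + q = 229.4 - 4.0q → q* = 40.5800.
The Pigouvian tax equals MEC at q*: 16.2 + 0.7×40.5800 = 44.6060.

tax = €44.6 per unit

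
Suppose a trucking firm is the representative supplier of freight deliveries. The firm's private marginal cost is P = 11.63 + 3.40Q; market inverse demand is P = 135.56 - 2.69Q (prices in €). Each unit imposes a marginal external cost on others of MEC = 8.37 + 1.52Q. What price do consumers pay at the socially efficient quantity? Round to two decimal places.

Social marginal cost = private MC + MEC = 20.00 + 4.92Q.
Set SMC = demand: 20.00 + 4.92Q = 135.56 - 2.69Q → Q* = 15.1853.
Consumer price on the demand curve at Q*: 135.56 − 2.69×15.1853 = 94.7115.

P = €94.71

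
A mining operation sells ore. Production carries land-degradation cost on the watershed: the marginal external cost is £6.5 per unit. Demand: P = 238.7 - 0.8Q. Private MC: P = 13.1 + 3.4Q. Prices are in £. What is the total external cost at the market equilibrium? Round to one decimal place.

£349.1

Market equilibrium (private): 13.1 + 3.4Q = 238.7 - 0.8Q → Q_m = 53.7143.
Total external cost = MEC × Q_m = 6.5 × 53.7143 = 349.1430.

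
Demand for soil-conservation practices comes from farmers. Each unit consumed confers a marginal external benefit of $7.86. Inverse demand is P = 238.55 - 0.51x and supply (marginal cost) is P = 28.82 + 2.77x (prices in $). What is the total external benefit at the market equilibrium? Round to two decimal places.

$502.58

Market equilibrium (private): 28.82 + 2.77x = 238.55 - 0.51x → x_m = 63.9421.
Total external benefit = MEB × x_m = 7.86 × 63.9421 = 502.5849.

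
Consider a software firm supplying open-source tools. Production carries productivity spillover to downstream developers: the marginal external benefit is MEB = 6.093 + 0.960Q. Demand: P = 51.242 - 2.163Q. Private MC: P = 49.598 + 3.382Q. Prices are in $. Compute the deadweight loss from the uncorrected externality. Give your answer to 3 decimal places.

Market equilibrium (private): 49.598 + 3.382Q = 51.242 - 2.163Q → Q_m = 0.2965.
Social marginal cost = private MC − MEB = 43.505 + 2.422Q.
Set SMC = demand: 43.505 + 2.422Q = 51.242 - 2.163Q → Q* = 1.6875.
The loss is the area between SMC and demand from Q* to Q_m; with linear curves that's a triangle of height MEB(Q_m).
DWL = ½ × 1.3910 × 6.3776 = 4.4356.

DWL = $4.436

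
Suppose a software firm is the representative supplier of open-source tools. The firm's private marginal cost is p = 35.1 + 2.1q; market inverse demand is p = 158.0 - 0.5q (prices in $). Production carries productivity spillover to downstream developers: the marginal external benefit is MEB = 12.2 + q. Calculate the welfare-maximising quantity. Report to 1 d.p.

q* = 84.4

Social marginal cost = private MC − MEB = 22.9 + 1.1q.
Set SMC = demand: 22.9 + 1.1q = 158.0 - 0.5q → q* = 84.4375.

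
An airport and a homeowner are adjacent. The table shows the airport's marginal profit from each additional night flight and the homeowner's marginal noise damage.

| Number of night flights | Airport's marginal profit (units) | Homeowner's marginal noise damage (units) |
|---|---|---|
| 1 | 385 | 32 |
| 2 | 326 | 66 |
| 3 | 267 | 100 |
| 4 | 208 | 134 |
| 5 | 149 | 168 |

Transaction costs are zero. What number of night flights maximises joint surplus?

Bargaining reaches the level where marginal profit last exceeds marginal noise damage.
That holds through level 4 (208 ≥ 134) but not at 5 (149 < 168).

4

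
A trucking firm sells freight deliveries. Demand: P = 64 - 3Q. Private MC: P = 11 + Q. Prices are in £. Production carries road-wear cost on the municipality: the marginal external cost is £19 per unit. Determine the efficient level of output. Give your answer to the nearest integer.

Social marginal cost = private MC + MEC = 30 + Q.
Set SMC = demand: 30 + Q = 64 - 3Q → Q* = 8.5000.

Q* = 9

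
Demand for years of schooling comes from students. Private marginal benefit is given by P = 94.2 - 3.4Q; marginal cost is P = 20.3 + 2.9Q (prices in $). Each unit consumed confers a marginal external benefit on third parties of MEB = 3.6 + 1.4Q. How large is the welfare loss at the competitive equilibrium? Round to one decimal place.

DWL = $40.9

Market equilibrium (private): 20.3 + 2.9Q = 94.2 - 3.4Q → Q_m = 11.7302.
Social marginal benefit = demand + MEB = 97.8 - 2.0Q.
Set SMB = MC: 97.8 - 2.0Q = 20.3 + 2.9Q → Q* = 15.8163.
Between Q* and Q_m the wedge SMB − MC runs linearly from 0 to MEB(Q_m), so the loss is a triangle.
DWL = ½ × 4.0861 × 20.0222 = 40.9064.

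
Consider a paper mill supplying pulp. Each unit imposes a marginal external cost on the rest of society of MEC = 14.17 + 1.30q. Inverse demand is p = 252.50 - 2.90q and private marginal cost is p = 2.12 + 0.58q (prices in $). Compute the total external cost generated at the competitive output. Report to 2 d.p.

Market equilibrium (private): 2.12 + 0.58q = 252.50 - 2.90q → q_m = 71.9483.
Total external cost = ∫₀^{q_m} (14.17 + 1.30q) dq = 14.17×71.9483 + ½×1.30×71.9483² = 4384.2700.

$4384.27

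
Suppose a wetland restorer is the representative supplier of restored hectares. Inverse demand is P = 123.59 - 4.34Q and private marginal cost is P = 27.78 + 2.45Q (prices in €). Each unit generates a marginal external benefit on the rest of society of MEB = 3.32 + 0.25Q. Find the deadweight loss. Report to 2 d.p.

DWL = €3.58

Market equilibrium (private): 27.78 + 2.45Q = 123.59 - 4.34Q → Q_m = 14.1105.
Social marginal cost = private MC − MEB = 24.46 + 2.20Q.
Set SMC = demand: 24.46 + 2.20Q = 123.59 - 4.34Q → Q* = 15.1575.
The welfare-loss triangle has base |Q_m − Q*| and height MEB(Q_m) (the vertical gap between SMC and demand is zero at Q* and MEB at Q_m).
DWL = ½ × 1.0470 × 6.8476 = 3.5847.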